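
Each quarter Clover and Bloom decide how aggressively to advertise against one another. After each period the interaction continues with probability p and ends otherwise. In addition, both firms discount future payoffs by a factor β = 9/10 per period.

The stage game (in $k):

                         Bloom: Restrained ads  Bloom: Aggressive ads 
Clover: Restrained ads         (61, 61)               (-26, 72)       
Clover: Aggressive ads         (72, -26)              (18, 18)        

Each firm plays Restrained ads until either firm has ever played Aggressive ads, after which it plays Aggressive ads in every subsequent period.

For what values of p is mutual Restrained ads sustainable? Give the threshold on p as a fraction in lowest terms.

With continuation probability p and discount β, the effective per-period discount factor is βp.
Grim-trigger IC: βp ≥ (72−61)/(72−18) = 11/54.
So p ≥ (11/54)/(9/10) = 55/243.

55/243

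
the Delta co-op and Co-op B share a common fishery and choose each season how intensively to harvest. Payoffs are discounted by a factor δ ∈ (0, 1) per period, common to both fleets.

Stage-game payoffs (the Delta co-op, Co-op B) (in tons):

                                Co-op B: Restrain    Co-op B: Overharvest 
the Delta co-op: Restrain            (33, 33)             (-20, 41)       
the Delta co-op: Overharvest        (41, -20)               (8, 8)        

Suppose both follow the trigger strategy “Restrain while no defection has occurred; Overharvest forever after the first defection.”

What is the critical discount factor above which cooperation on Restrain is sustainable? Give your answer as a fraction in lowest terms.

Cooperation forever yields 33 each period: 33/(1−δ).
Deviating yields 41 once, then 8 forever: 41 + 8δ/(1−δ).
No profitable deviation requires 33/(1−δ) ≥ 41 + 8δ/(1−δ).
Multiplying by (1−δ): 33 ≥ 41(1−δ) + 8δ = 41 − 33δ.
So 33δ ≥ 8, i.e. δ ≥ 8/33.

8/33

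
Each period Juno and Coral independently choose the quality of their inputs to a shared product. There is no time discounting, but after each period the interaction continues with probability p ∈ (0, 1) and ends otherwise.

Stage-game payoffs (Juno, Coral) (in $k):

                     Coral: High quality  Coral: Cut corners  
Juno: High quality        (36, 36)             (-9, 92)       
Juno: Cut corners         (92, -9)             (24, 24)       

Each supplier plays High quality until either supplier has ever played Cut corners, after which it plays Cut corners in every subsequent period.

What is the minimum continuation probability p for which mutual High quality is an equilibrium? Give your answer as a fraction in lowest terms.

With no time discounting, the continuation probability p plays the role of the discount factor.
Grim-trigger IC: 36/(1−p) ≥ 92 + 24p/(1−p) ⇒ p ≥ (92−36)/(92−24) = 14/17.

14/17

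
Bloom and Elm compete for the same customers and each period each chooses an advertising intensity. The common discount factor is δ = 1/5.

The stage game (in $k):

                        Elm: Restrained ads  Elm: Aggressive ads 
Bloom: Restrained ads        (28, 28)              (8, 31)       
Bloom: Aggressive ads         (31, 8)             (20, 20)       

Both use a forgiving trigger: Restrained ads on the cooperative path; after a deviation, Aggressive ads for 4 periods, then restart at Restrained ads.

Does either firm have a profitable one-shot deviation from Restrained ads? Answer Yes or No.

IC: δ+…+δ^4 ≥ (31−28)/(28−20) = 3/8.
At δ = 1/5: partial sum = 0.2496 < 0.3750. Cooperation not sustainable.

Yes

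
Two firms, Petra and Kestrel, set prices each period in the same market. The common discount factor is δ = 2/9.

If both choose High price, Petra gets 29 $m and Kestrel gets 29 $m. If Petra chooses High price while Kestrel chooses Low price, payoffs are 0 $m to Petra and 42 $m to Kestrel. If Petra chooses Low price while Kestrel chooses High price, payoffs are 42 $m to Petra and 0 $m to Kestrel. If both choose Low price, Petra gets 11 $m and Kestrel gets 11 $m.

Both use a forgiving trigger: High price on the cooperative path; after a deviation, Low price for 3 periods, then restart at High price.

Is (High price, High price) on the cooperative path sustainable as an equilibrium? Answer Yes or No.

No

A one-shot deviation gives 42 now, then 11 for 3 periods, then back to 29.
Gain from deviating: (42−29) today; loss: (29−11) in each of the next 3 periods.
No-deviation condition: (29−11)(δ+…+δ^3) ≥ 42−29, i.e. δ+…+δ^3 ≥ 13/18.
At δ = 2/9: δ+…+δ^3 = 0.2826 < 0.7222.
So cooperation is not sustainable.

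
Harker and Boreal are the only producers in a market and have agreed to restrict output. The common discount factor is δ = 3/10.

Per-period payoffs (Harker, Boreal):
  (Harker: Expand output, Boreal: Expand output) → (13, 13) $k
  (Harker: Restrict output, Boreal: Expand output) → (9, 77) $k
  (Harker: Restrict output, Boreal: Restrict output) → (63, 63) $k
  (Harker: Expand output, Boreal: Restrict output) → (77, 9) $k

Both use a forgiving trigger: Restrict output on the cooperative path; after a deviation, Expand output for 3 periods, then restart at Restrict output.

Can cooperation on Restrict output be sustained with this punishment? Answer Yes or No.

A one-shot deviation gives 77 now, then 13 for 3 periods, then back to 63.
Gain from deviating: (77−63) today; loss: (63−13) in each of the next 3 periods.
No-deviation condition: (63−13)(δ+…+δ^3) ≥ 77−63, i.e. δ+…+δ^3 ≥ 7/25.
At δ = 3/10: δ+…+δ^3 = 0.4170 ≥ 0.2800.
So cooperation is sustainable.

Yes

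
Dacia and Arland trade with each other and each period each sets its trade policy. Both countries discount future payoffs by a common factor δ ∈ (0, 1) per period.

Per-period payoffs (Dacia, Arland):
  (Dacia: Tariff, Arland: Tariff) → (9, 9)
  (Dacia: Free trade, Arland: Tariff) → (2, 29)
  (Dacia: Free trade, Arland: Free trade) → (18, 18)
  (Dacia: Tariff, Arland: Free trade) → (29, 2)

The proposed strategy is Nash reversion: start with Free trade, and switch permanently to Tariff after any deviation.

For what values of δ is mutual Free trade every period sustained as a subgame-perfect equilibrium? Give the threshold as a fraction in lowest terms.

One-period gain from deviating is 29 − 18 = 11. The loss is 18 − 9 = 9 in every subsequent period, with present value 9·δ/(1−δ).
Deviation is unprofitable when 9·δ/(1−δ) ≥ 11, i.e. δ/(1−δ) ≥ 11/9.
Equivalently δ ≥ 11/(11+9) = 11/20.

11/20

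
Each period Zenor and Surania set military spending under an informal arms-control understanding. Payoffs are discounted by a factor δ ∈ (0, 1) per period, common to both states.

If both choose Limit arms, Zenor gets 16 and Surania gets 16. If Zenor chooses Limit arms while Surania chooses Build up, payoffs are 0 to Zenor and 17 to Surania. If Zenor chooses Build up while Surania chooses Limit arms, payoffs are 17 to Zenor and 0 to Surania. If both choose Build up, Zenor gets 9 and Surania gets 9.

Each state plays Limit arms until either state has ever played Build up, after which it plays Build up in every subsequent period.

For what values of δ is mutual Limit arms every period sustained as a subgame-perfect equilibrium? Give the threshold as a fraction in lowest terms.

Under grim trigger the critical discount factor is (T−C)/(T−P) with T = 17, C = 16, P = 9.
δ* = (17−16)/(17−9) = 1/8.

1/8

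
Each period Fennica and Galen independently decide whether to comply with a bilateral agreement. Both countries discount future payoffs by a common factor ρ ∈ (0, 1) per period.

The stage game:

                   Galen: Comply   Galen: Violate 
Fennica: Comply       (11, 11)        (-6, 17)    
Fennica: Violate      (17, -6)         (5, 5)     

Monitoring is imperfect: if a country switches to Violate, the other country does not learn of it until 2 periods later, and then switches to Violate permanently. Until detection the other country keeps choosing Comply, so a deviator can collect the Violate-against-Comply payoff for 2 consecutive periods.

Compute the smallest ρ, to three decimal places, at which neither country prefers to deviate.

Deviating for the 2 undetected periods gains 17−11 = 6 per period over cooperation, then loses 11−5 = 6 per period forever once punishment starts.
Gain: 6(1 + ρ + … + ρ^1); loss: 6·ρ^2/(1−ρ).
No profitable deviation ⇔ 6(1−ρ^2) ≤ 6·ρ^2, i.e. ρ^2 ≥ 6/(6+6) = 1/2.
Hence ρ ≥ (1/2)^(1/2) ≈ 0.707.

0.707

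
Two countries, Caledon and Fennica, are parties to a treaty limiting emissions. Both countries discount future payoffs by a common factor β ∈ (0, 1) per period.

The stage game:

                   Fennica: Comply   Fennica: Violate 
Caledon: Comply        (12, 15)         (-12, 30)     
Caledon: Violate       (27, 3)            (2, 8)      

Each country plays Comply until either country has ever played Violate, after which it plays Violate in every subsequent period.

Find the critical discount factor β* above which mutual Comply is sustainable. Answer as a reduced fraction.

15/22

For Caledon: deviation gain 27−12 = 15, per-period punishment loss 12−2 = 10. IC gives β ≥ 15/25 = 3/5.
For Fennica: gain 15, loss 7 per period, so β ≥ 15/22.
The tighter constraint is Fennica's, so cooperation needs β ≥ 15/22.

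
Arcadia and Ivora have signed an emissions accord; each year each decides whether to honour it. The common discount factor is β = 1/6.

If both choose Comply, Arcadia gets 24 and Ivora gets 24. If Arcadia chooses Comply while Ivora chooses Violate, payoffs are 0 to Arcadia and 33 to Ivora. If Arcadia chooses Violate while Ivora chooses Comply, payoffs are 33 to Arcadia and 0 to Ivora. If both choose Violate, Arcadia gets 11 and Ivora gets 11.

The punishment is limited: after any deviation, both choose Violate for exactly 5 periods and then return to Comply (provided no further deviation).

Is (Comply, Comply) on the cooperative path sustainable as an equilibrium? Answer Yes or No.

No

IC: β+…+β^5 ≥ (33−24)/(24−11) = 9/13.
At β = 1/6: partial sum = 0.2000 < 0.6923. Cooperation not sustainable.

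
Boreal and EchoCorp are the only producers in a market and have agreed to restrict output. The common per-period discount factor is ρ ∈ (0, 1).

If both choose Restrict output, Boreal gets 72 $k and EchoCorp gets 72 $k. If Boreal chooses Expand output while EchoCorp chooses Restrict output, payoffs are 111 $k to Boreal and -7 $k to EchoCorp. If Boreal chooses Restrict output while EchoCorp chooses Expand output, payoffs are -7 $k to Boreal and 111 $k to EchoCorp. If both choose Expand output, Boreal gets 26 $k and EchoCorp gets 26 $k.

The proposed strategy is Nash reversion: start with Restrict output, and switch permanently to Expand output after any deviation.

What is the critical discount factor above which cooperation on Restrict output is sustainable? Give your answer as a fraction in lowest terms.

39/85

72/(1−ρ) ≥ 111 + 26ρ/(1−ρ)
72 ≥ 111 − 85ρ
ρ ≥ 39/85.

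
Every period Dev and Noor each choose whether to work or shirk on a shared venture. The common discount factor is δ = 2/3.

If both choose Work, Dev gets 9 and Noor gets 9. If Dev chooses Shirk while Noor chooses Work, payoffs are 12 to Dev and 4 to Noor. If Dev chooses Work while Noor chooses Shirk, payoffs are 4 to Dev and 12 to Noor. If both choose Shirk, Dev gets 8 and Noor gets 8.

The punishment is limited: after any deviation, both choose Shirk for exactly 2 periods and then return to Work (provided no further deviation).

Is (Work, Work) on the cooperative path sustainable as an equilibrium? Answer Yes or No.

Comparing payoff streams over the 3 periods until play realigns: cooperate → 9(1+δ+…+δ^2); deviate → 12 + 8(δ+…+δ^2).
Cooperation is sustained iff (9−8)(δ+…+δ^2) ≥ 12−9.
δ+…+δ^2 = 2/3·(1−(2/3)^2)/(1−2/3) = 1.1111, and (12−9)/(9−8) = 3.0000.
1.1111 < 3.0000, so cooperation is not sustainable.

No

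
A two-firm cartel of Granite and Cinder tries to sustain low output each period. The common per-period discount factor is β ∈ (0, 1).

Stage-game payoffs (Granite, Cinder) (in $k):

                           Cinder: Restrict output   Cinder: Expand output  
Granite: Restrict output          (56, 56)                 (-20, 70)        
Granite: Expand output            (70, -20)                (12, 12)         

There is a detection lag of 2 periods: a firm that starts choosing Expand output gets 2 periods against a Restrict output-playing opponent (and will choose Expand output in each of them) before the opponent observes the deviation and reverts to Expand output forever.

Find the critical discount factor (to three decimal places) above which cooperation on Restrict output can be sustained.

0.491

The best deviation is to choose Expand output for all 2 undetected periods, earning 70 each, then 12 forever once detected.
Deviation value: 70(1−β^2)/(1−β) + 12β^2/(1−β); cooperation value: 56/(1−β).
IC: 56 ≥ 70(1−β^2) + 12β^2 = 70 − 58β^2.
So β^2 ≥ 14/58 = 7/29, giving β ≥ (7/29)^(1/2) ≈ 0.491.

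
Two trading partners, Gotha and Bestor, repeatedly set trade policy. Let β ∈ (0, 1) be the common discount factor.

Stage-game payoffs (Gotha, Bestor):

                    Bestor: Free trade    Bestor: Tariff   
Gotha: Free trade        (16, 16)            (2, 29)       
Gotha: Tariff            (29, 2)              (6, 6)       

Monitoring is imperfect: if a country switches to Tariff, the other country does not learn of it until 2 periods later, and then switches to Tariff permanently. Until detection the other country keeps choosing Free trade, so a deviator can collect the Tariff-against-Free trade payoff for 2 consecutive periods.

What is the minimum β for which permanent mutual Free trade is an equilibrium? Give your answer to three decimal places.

The best deviation is to choose Tariff for all 2 undetected periods, earning 29 each, then 6 forever once detected.
Deviation value: 29(1−β^2)/(1−β) + 6β^2/(1−β); cooperation value: 16/(1−β).
IC: 16 ≥ 29(1−β^2) + 6β^2 = 29 − 23β^2.
So β^2 ≥ 13/23, giving β ≥ (13/23)^(1/2) ≈ 0.752.

0.752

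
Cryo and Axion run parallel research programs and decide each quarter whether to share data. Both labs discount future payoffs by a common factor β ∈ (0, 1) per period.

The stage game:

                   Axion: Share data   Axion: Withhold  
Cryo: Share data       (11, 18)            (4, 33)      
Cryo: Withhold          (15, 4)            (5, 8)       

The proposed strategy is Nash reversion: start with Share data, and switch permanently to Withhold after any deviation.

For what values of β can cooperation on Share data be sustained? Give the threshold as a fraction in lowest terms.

3/5

Cryo's threshold: (15−11)/(15−5) = 2/5.
Axion's threshold: (33−18)/(33−8) = 3/5.
2/5 < 3/5, so Axion binds and β* = 3/5.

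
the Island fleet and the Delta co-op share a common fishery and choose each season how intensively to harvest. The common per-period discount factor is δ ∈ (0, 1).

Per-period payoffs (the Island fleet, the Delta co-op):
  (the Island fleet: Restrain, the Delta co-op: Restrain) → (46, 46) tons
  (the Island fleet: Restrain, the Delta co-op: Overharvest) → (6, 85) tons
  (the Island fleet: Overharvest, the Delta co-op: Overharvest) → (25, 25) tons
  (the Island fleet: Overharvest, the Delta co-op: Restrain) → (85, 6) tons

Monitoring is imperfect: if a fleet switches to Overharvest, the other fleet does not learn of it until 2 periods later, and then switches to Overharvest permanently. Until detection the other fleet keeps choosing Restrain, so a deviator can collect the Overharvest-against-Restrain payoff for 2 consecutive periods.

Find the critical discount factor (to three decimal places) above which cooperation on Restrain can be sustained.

The best deviation is to choose Overharvest for all 2 undetected periods, earning 85 each, then 25 forever once detected.
Deviation value: 85(1−δ^2)/(1−δ) + 25δ^2/(1−δ); cooperation value: 46/(1−δ).
IC: 46 ≥ 85(1−δ^2) + 25δ^2 = 85 − 60δ^2.
So δ^2 ≥ 39/60 = 13/20, giving δ ≥ (13/20)^(1/2) ≈ 0.806.

0.806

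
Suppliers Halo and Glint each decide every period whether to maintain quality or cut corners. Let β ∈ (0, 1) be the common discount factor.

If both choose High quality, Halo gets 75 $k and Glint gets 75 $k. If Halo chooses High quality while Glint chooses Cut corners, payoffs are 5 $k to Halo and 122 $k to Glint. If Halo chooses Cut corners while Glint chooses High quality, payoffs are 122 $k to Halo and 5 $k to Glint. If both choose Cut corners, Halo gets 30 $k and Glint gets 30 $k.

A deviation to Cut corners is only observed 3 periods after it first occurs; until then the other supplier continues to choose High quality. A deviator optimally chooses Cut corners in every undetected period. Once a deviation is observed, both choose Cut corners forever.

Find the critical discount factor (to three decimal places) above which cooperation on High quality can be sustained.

Deviating for the 3 undetected periods gains 122−75 = 47 per period over cooperation, then loses 75−30 = 45 per period forever once punishment starts.
Gain: 47(1 + β + … + β^2); loss: 45·β^3/(1−β).
No profitable deviation ⇔ 47(1−β^3) ≤ 45·β^3, i.e. β^3 ≥ 47/(47+45) = 47/92.
Hence β ≥ (47/92)^(1/3) ≈ 0.799.

0.799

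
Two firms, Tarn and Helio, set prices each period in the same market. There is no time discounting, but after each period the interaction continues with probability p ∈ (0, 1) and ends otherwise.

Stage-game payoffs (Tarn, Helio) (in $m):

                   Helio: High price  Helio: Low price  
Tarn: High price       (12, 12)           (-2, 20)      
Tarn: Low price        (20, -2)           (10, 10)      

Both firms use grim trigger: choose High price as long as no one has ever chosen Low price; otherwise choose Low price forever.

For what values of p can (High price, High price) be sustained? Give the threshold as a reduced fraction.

Expected cooperation value is 12 + p·12 + p²·12 + … = 12/(1−p); deviation gives 20 + p·10/(1−p).
12 ≥ 20(1−p) + 10p ⇒ 10p ≥ 8 ⇒ p ≥ 8/10 = 4/5.

4/5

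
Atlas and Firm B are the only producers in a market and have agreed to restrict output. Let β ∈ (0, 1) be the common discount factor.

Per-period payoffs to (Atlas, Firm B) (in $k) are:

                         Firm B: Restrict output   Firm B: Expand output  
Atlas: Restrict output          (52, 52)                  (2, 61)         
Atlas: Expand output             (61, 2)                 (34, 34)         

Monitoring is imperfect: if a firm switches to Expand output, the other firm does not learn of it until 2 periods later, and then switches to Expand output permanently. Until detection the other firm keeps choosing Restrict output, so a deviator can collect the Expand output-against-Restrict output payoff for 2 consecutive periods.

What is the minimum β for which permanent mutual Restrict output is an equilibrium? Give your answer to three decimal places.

0.577

The best deviation is to choose Expand output for all 2 undetected periods, earning 61 each, then 34 forever once detected.
Deviation value: 61(1−β^2)/(1−β) + 34β^2/(1−β); cooperation value: 52/(1−β).
IC: 52 ≥ 61(1−β^2) + 34β^2 = 61 − 27β^2.
So β^2 ≥ 9/27 = 1/3, giving β ≥ (1/3)^(1/2) ≈ 0.577.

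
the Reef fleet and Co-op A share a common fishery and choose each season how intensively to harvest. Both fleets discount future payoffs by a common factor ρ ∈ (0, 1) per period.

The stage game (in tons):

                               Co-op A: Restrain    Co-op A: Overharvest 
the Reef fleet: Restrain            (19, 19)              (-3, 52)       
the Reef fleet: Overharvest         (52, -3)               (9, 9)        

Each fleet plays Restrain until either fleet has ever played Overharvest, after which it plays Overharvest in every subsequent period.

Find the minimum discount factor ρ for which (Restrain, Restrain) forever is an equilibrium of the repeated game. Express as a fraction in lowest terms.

33/43

One-period gain from deviating is 52 − 19 = 33. The loss is 19 − 9 = 10 in every subsequent period, with present value 10·ρ/(1−ρ).
Deviation is unprofitable when 10·ρ/(1−ρ) ≥ 33, i.e. ρ/(1−ρ) ≥ 33/10.
Equivalently ρ ≥ 33/(33+10) = 33/43.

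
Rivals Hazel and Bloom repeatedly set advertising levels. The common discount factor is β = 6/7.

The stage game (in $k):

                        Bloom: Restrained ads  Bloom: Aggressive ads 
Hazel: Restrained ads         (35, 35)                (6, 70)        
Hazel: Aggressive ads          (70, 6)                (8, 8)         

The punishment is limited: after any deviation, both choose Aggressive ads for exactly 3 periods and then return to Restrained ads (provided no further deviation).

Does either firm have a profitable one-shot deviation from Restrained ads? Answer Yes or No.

No

A one-shot deviation gives 70 now, then 8 for 3 periods, then back to 35.
Gain from deviating: (70−35) today; loss: (35−8) in each of the next 3 periods.
No-deviation condition: (35−8)(β+…+β^3) ≥ 70−35, i.e. β+…+β^3 ≥ 35/27.
At β = 6/7: β+…+β^3 = 2.2216 ≥ 1.2963.
So cooperation is sustainable.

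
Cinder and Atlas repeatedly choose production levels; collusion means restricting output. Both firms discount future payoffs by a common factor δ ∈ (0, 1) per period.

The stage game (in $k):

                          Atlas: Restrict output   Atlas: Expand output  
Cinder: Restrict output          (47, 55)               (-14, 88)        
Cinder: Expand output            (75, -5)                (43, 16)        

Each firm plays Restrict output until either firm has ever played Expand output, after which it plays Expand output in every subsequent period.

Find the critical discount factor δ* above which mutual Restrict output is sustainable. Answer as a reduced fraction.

For Cinder: deviation gain 75−47 = 28, per-period punishment loss 47−43 = 4. IC gives δ ≥ 28/32 = 7/8.
For Atlas: gain 33, loss 39 per period, so δ ≥ 33/72 = 11/24.
The tighter constraint is Cinder's, so cooperation needs δ ≥ 7/8.

7/8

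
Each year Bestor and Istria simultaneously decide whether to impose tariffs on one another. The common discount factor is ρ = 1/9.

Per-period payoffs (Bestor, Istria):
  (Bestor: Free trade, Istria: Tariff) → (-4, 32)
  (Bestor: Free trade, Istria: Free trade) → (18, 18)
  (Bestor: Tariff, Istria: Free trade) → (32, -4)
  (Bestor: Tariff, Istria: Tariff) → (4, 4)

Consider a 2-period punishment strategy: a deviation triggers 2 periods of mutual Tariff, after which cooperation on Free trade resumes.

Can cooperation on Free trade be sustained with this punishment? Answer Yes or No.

No

Comparing payoff streams over the 3 periods until play realigns: cooperate → 18(1+ρ+…+ρ^2); deviate → 32 + 4(ρ+…+ρ^2).
Cooperation is sustained iff (18−4)(ρ+…+ρ^2) ≥ 32−18.
ρ+…+ρ^2 = 1/9·(1−(1/9)^2)/(1−1/9) = 0.1235, and (32−18)/(18−4) = 1.0000.
0.1235 < 1.0000, so cooperation is not sustainable.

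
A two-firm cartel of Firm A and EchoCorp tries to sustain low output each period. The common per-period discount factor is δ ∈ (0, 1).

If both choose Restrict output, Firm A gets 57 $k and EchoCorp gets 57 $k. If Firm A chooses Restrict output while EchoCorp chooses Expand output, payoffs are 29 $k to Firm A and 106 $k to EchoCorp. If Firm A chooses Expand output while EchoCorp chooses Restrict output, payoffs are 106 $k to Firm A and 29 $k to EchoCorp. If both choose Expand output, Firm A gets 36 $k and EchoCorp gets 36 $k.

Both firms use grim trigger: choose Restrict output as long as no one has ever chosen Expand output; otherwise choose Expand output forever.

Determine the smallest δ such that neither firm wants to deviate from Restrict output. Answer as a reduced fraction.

7/10

57/(1−δ) ≥ 106 + 36δ/(1−δ)
57 ≥ 106 − 70δ
δ ≥ 49/70 = 7/10.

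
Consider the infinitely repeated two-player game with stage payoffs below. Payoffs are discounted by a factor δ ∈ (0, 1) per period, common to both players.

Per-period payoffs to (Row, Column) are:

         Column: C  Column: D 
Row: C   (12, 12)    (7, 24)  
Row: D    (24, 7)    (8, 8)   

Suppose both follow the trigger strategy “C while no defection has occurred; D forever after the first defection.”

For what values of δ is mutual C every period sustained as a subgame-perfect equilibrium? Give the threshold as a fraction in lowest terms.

One-period gain from deviating is 24 − 12 = 12. The loss is 12 − 8 = 4 in every subsequent period, with present value 4·δ/(1−δ).
Deviation is unprofitable when 4·δ/(1−δ) ≥ 12, i.e. δ/(1−δ) ≥ 3.
Equivalently δ ≥ 12/(12+4) = 3/4.

3/4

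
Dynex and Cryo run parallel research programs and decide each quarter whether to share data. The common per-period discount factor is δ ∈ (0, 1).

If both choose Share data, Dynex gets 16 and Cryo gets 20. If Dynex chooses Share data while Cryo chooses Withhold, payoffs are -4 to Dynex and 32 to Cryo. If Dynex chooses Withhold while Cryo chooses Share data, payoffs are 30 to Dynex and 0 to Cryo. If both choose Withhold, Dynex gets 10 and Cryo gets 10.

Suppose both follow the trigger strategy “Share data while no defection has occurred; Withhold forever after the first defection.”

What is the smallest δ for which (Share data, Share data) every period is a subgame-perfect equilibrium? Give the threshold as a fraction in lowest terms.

7/10

For Dynex: deviation gain 30−16 = 14, per-period punishment loss 16−10 = 6. IC gives δ ≥ 14/20 = 7/10.
For Cryo: gain 12, loss 10 per period, so δ ≥ 12/22 = 6/11.
The tighter constraint is Dynex's, so cooperation needs δ ≥ 7/10.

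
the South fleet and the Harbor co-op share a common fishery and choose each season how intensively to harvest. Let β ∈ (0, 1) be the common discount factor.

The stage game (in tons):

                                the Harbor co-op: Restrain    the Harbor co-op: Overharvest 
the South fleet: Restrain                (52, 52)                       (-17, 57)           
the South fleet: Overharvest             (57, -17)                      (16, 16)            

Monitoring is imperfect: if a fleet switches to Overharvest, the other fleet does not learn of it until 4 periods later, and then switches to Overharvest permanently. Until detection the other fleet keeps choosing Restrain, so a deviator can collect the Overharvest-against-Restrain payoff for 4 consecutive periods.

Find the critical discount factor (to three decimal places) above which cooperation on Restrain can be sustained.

Deviating for the 4 undetected periods gains 57−52 = 5 per period over cooperation, then loses 52−16 = 36 per period forever once punishment starts.
Gain: 5(1 + β + … + β^3); loss: 36·β^4/(1−β).
No profitable deviation ⇔ 5(1−β^4) ≤ 36·β^4, i.e. β^4 ≥ 5/(5+36) = 5/41.
Hence β ≥ (5/41)^(1/4) ≈ 0.591.

0.591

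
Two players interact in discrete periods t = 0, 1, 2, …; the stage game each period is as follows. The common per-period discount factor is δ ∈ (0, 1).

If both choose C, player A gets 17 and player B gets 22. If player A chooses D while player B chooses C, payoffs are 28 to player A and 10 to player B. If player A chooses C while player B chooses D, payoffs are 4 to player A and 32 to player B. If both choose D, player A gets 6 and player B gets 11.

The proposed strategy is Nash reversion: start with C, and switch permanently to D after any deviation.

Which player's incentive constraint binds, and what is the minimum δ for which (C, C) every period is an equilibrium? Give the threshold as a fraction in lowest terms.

player A; δ ≥ 1/2

player A: cooperation gives 17 each period; deviation gives 28 once then 6 forever.
  17/(1−δ) ≥ 28 + 6δ/(1−δ) ⇒ δ ≥ 11/22 = 1/2.
player B: cooperation gives 22 each period; deviation gives 32 once then 11 forever.
  δ ≥ 10/21.
Both must hold, so the binding constraint is player A's: δ ≥ 1/2.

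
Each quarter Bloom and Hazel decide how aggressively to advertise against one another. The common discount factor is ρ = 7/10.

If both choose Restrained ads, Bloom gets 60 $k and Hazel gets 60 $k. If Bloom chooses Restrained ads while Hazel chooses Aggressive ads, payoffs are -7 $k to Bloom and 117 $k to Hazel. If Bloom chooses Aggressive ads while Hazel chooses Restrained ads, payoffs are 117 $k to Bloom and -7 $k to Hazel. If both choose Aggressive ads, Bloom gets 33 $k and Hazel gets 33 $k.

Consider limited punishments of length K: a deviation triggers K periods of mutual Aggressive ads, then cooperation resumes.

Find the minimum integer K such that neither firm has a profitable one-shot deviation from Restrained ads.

Need Σ_{k=1}^{K} ρ^k ≥ (117−60)/(60−33) = 2.1111 at ρ = 7/10.
At K = 6 the sum is 2.0588 < 2.1111; at K = 7 it is 2.1412 ≥ 2.1111.
So the minimum punishment length is K = 7.

7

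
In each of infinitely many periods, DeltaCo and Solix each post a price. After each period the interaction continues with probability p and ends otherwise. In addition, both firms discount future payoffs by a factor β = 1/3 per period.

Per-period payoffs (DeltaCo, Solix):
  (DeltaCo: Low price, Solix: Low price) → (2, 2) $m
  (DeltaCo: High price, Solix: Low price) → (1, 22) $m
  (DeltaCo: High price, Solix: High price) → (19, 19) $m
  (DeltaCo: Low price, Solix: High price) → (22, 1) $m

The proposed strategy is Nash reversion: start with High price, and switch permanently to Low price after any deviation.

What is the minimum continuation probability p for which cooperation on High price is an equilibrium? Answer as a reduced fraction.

9/20

With continuation probability p and discount β, the effective per-period discount factor is βp.
Grim-trigger IC: βp ≥ (22−19)/(22−2) = 3/20.
So p ≥ (3/20)/(1/3) = 9/20.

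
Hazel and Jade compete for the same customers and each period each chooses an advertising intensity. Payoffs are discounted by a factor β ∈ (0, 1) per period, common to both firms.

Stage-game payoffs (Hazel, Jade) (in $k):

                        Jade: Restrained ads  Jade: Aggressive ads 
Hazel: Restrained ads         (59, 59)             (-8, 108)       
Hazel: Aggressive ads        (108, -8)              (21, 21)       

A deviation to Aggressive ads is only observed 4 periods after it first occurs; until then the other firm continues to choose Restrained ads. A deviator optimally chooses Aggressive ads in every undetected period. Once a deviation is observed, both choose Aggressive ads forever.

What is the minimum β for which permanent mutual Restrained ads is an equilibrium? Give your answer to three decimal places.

0.866

A deviator earns 108 for 4 periods, then 21 forever; cooperating earns 59 forever. Multiplying the IC by (1−β):
59 ≥ 108(1−β^4) + 21β^4, so 87·β^4 ≥ 49 and β^4 ≥ 49/87.
β ≥ (49/87)^(1/4) ≈ 0.866.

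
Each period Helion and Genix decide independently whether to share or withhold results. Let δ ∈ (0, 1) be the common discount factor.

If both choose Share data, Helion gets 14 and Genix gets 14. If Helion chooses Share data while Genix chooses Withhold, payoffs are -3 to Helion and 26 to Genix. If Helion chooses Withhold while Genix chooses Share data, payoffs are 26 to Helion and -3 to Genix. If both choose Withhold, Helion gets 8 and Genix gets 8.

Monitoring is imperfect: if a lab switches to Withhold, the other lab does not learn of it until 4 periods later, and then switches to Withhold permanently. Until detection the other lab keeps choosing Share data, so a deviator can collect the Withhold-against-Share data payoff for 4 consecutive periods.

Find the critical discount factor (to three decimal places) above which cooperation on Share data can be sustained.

0.904

The best deviation is to choose Withhold for all 4 undetected periods, earning 26 each, then 8 forever once detected.
Deviation value: 26(1−δ^4)/(1−δ) + 8δ^4/(1−δ); cooperation value: 14/(1−δ).
IC: 14 ≥ 26(1−δ^4) + 8δ^4 = 26 − 18δ^4.
So δ^4 ≥ 12/18 = 2/3, giving δ ≥ (2/3)^(1/4) ≈ 0.904.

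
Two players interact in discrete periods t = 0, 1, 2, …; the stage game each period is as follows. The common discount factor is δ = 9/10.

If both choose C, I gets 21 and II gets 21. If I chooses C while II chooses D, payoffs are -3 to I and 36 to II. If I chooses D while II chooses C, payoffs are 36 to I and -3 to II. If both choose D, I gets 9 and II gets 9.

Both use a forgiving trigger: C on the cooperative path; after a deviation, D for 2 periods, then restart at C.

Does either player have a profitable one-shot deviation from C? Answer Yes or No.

IC: δ+…+δ^2 ≥ (36−21)/(21−9) = 5/4.
At δ = 9/10: partial sum = 1.7100 ≥ 1.2500. Cooperation sustainable.

No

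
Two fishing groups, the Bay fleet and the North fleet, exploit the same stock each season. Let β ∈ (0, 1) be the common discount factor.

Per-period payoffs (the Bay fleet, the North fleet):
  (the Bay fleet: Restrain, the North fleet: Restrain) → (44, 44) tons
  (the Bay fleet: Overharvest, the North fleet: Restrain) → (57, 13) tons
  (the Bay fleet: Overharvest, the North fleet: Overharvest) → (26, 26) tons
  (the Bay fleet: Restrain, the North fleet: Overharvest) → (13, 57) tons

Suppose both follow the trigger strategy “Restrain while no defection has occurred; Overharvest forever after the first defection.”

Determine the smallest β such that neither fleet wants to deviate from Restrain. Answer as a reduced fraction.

13/31

44/(1−β) ≥ 57 + 26β/(1−β)
44 ≥ 57 − 31β
β ≥ 13/31.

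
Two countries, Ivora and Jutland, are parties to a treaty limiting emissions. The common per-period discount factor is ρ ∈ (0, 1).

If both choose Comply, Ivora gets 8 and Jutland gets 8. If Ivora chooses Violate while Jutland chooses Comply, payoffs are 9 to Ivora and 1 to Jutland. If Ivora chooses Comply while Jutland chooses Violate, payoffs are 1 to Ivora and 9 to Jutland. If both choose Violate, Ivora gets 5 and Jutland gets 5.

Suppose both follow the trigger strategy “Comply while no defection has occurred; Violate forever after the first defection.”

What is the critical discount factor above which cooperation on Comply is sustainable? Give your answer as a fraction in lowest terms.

Under grim trigger the critical discount factor is (T−C)/(T−P) with T = 9, C = 8, P = 5.
ρ* = (9−8)/(9−5) = 1/4.

1/4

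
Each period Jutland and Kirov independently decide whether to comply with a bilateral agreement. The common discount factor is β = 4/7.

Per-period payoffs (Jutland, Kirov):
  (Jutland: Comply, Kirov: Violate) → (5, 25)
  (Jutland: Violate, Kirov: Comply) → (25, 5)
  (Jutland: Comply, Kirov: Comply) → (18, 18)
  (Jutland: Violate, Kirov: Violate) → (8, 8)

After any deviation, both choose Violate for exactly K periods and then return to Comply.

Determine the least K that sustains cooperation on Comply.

Need Σ_{k=1}^{K} β^k ≥ (25−18)/(18−8) = 0.7000 at β = 4/7.
At K = 1 the sum is 0.5714 < 0.7000; at K = 2 it is 0.8980 ≥ 0.7000.
So the minimum punishment length is K = 2.

2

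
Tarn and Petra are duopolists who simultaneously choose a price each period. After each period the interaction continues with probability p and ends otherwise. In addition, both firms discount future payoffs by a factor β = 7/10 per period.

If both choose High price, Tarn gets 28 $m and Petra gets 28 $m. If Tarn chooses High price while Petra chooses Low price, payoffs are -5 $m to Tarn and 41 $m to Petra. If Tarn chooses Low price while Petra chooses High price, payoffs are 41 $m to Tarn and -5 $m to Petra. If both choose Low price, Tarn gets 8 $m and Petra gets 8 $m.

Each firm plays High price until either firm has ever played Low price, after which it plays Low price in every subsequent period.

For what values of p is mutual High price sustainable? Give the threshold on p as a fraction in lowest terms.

Expected continuation weight on next period's payoff is β·p = 7/10·p, which plays the role of the discount factor.
Cooperation requires 7/10·p ≥ (41−28)/(41−8) = 13/33, hence p ≥ 130/231.

130/231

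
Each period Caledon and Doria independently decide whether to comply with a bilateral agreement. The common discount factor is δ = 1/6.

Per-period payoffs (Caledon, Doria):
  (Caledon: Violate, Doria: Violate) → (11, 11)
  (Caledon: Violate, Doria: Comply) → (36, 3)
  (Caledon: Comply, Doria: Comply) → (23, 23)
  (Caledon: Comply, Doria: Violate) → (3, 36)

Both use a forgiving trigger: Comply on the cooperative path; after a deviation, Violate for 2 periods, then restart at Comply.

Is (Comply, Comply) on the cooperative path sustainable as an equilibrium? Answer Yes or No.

No

IC: δ+…+δ^2 ≥ (36−23)/(23−11) = 13/12.
At δ = 1/6: partial sum = 0.1944 < 1.0833. Cooperation not sustainable.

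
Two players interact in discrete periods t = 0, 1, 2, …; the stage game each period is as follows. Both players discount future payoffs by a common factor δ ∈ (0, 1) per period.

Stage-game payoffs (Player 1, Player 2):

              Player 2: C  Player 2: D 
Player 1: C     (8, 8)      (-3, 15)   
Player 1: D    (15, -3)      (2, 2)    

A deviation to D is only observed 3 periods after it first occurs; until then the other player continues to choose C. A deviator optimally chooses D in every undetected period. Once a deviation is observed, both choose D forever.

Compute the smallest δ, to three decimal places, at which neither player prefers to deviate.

A deviator earns 15 for 3 periods, then 2 forever; cooperating earns 8 forever. Multiplying the IC by (1−δ):
8 ≥ 15(1−δ^3) + 2δ^3, so 13·δ^3 ≥ 7 and δ^3 ≥ 7/13.
δ ≥ (7/13)^(1/3) ≈ 0.814.

0.814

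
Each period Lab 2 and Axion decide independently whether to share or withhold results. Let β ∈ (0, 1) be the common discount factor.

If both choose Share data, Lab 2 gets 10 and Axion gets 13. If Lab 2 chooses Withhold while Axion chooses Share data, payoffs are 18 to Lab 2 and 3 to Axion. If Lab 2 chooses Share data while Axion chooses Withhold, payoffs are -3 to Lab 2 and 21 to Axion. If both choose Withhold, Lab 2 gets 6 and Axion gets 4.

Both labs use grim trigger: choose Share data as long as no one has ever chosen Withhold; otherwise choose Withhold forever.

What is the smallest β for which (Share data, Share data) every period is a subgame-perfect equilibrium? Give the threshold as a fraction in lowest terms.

Lab 2's threshold: (18−10)/(18−6) = 2/3.
Axion's threshold: (21−13)/(21−4) = 8/17.
2/3 > 8/17, so Lab 2 binds and β* = 2/3.

2/3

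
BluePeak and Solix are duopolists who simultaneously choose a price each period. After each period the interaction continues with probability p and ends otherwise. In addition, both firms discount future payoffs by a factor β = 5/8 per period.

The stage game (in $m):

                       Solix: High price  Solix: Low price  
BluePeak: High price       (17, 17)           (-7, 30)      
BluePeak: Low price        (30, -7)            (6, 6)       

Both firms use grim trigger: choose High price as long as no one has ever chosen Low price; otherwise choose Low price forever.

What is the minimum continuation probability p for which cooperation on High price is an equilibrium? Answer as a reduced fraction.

13/15

With continuation probability p and discount β, the effective per-period discount factor is βp.
Grim-trigger IC: βp ≥ (30−17)/(30−6) = 13/24.
So p ≥ (13/24)/(5/8) = 13/15.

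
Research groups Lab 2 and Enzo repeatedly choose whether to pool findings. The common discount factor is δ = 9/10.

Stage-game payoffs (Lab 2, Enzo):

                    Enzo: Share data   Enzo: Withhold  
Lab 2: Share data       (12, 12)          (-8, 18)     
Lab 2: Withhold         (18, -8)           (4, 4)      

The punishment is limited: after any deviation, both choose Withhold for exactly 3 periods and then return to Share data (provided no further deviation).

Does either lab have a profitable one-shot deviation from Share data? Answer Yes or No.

Comparing payoff streams over the 4 periods until play realigns: cooperate → 12(1+δ+…+δ^3); deviate → 18 + 4(δ+…+δ^3).
Cooperation is sustained iff (12−4)(δ+…+δ^3) ≥ 18−12.
δ+…+δ^3 = 9/10·(1−(9/10)^3)/(1−9/10) = 2.4390, and (18−12)/(12−4) = 0.7500.
2.4390 ≥ 0.7500, so cooperation is sustainable.

No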